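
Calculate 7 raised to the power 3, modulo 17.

Step 1: Compute 7^3 mod 17 step by step, reducing modulo 17 at each step.
  7^1 mod 17 = 7
  7^2 mod 17 = (7 * 7) mod 17 = 15
  7^3 mod 17 = (15 * 7) mod 17 = 3
Step 2: Result = 3.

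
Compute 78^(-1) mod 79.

Step 1: We need x such that 78 * x = 1 (mod 79).
Step 2: Using the extended Euclidean algorithm or trial:
  78 * 78 = 6084 = 77 * 79 + 1.
Step 3: Since 6084 mod 79 = 1, the inverse is x = 78.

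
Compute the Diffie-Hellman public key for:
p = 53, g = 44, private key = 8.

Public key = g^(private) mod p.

Step 1: A = g^a mod p = 44^8 mod 53.
  44^1 mod 53 = 44
  44^2 mod 53 = (44 * 44) mod 53 = 28
  44^3 mod 53 = (28 * 44) mod 53 = 13
  44^4 mod 53 = (13 * 44) mod 53 = 42
  44^5 mod 53 = (42 * 44) mod 53 = 46
  44^6 mod 53 = (46 * 44) mod 53 = 10
  44^7 mod 53 = (10 * 44) mod 53 = 16
  44^8 mod 53 = (16 * 44) mod 53 = 15
Result: A = 15.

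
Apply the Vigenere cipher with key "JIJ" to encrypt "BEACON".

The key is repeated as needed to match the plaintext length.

Step 1: Repeat key to match plaintext length:
  Plaintext: BEACON
  Key:       JIJJIJ
Step 2: Encrypt each letter:
  B(1) + J(9) = (1+9) mod 26 = 10 = K
  E(4) + I(8) = (4+8) mod 26 = 12 = M
  A(0) + J(9) = (0+9) mod 26 = 9 = J
  C(2) + J(9) = (2+9) mod 26 = 11 = L
  O(14) + I(8) = (14+8) mod 26 = 22 = W
  N(13) + J(9) = (13+9) mod 26 = 22 = W
Ciphertext: KMJLWW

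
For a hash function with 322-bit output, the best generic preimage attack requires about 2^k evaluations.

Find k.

Step 1: The hash has a 322-bit output.
Step 2: Preimage resistance means: given a digest h(x), it should be infeasible to find any input that hashes to it.
With a 322-bit output there are 2^322 possible digests, so a generic brute-force preimage search costs about 2^322 evaluations.
Step 3: Security level = 322 bits.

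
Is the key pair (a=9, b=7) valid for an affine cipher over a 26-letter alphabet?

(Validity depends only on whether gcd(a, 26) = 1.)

Step 1: Compute gcd(9, 26).
Step 2: gcd(9, 26) = 1.
Since gcd = 1, 9 is coprime with 26, so it is a valid key.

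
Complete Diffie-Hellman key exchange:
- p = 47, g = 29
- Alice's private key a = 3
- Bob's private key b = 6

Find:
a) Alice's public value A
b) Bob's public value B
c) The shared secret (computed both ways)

Step 1: A = g^a mod p = 29^3 mod 47 = 43.
Step 2: B = g^b mod p = 29^6 mod 47 = 16.
Step 3: Alice computes s = B^a mod p = 16^3 mod 47 = 7.
Step 4: Bob computes s = A^b mod p = 43^6 mod 47 = 7.
Both sides agree: shared secret = 7.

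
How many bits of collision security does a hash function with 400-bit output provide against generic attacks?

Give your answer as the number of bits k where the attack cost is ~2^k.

Step 1: The hash has a 400-bit output.
Step 2: Collision resistance means it should be infeasible to find any x != y with h(x) = h(y).
By the birthday bound, a generic collision search succeeds after about sqrt(2^400) = 2^(400/2) = 2^200 evaluations.
Step 3: Security level = 200 bits.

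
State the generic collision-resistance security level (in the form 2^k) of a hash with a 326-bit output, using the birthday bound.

Step 1: The birthday paradox gives collision probability ~50% after sqrt(2^n) = 2^(n/2) hashes.
Step 2: For 326-bit output: 2^(326/2) = 2^163.
Step 3: Approximately 2^163 hash computations needed.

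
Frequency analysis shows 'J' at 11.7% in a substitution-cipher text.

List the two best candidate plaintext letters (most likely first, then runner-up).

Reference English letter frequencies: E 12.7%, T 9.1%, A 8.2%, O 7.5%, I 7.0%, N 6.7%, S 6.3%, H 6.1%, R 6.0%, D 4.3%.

Step 1: Observed frequency of 'J' is 11.7%.
Step 2: Compute distances to each reference frequency and sort:
  E (12.7%): difference = 1.0% <-- BEST
  T (9.1%): difference = 2.6% <-- RUNNER-UP
  A (8.2%): difference = 3.5%
  O (7.5%): difference = 4.2%
  I (7.0%): difference = 4.7%
Step 3: Most likely is 'E' (12.7%, diff 1.0%); second most likely is 'T' (9.1%, diff 2.6%).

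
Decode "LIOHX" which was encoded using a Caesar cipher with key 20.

Step 1: Reverse the shift by subtracting 20 from each letter position.
  L (position 11) -> position (11-20) mod 26 = 17 -> R
  I (position 8) -> position (8-20) mod 26 = 14 -> O
  O (position 14) -> position (14-20) mod 26 = 20 -> U
  H (position 7) -> position (7-20) mod 26 = 13 -> N
  X (position 23) -> position (23-20) mod 26 = 3 -> D
Decrypted message: ROUND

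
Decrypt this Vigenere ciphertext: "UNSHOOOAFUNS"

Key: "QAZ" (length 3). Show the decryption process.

Step 1: Key 'QAZ' has length 3. Extended key: QAZQAZQAZQAZ
Step 2: Decrypt each position:
  U(20) - Q(16) = 4 = E
  N(13) - A(0) = 13 = N
  S(18) - Z(25) = 19 = T
  H(7) - Q(16) = 17 = R
  O(14) - A(0) = 14 = O
  O(14) - Z(25) = 15 = P
  O(14) - Q(16) = 24 = Y
  A(0) - A(0) = 0 = A
  F(5) - Z(25) = 6 = G
  U(20) - Q(16) = 4 = E
  N(13) - A(0) = 13 = N
  S(18) - Z(25) = 19 = T
Plaintext: ENTROPYAGENT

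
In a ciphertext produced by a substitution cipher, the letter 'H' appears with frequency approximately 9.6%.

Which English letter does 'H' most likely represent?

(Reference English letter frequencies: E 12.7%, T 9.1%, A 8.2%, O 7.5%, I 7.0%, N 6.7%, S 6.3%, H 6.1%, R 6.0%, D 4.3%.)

Step 1: The observed frequency is 9.6%.
Step 2: Compare with English frequencies:
  E: 12.7% (difference: 3.1%)
  T: 9.1% (difference: 0.5%) <-- closest
  A: 8.2% (difference: 1.4%)
  O: 7.5% (difference: 2.1%)
  I: 7.0% (difference: 2.6%)
  N: 6.7% (difference: 2.9%)
  S: 6.3% (difference: 3.3%)
  H: 6.1% (difference: 3.5%)
  R: 6.0% (difference: 3.6%)
  D: 4.3% (difference: 5.3%)
Step 3: 'H' most likely represents 'T' (frequency 9.1%).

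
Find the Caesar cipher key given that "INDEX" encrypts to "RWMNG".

Step 1: Compare first letters: I (position 8) -> R (position 17).
Step 2: Shift = (17 - 8) mod 26 = 9.
The shift value is 9.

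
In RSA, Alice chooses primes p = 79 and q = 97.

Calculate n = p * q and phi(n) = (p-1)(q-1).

Step 1: n = p * q = 79 * 97 = 7663.
Step 2: phi(n) = (p-1)(q-1) = 78 * 96 = 7488.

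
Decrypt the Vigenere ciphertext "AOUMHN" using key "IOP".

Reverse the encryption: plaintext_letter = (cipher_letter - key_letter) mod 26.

Step 1: Extend key: IOPIOP
Step 2: Decrypt each letter (c - k) mod 26:
  A(0) - I(8) = (0-8) mod 26 = 18 = S
  O(14) - O(14) = (14-14) mod 26 = 0 = A
  U(20) - P(15) = (20-15) mod 26 = 5 = F
  M(12) - I(8) = (12-8) mod 26 = 4 = E
  H(7) - O(14) = (7-14) mod 26 = 19 = T
  N(13) - P(15) = (13-15) mod 26 = 24 = Y
Plaintext: SAFETY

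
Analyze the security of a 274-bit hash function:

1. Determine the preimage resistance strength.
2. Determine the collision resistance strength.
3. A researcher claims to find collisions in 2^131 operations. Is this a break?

Step 1: Preimage resistance requires brute-force of 2^274 operations.
Step 2: Collision resistance (birthday bound) = 2^(274/2) = 2^137.
Step 3: The claimed attack costs 2^131 operations.
Step 4: Since 2^131 < 2^137, the claimed attack beats the generic birthday bound, so collision resistance is broken.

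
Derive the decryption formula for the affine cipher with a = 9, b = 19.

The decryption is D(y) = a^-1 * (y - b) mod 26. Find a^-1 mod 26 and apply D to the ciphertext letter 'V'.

Step 1: Find a^-1, the modular inverse of 9 mod 26.
Step 2: We need 9 * a^-1 = 1 (mod 26).
Step 3: 9 * 3 = 27 = 1 * 26 + 1, so a^-1 = 3.
Step 4: D(y) = 3(y - 19) mod 26.
Step 5: Apply to 'V' (y = 21): D(21) = 3 * (21 - 19) mod 26 = 3 * 2 mod 26 = 6 -> 'G'.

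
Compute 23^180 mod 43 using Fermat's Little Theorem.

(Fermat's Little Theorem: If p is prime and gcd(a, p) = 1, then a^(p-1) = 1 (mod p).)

Step 1: Since 43 is prime, by Fermat's Little Theorem: 23^42 = 1 (mod 43).
Step 2: Reduce exponent: 180 mod 42 = 12.
Step 3: So 23^180 = 23^12 (mod 43).
Step 4: 23^12 mod 43 = 16.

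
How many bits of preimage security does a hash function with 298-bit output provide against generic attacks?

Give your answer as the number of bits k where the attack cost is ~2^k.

Step 1: The hash has a 298-bit output.
Step 2: Preimage resistance means: given a digest h(x), it should be infeasible to find any input that hashes to it.
With a 298-bit output there are 2^298 possible digests, so a generic brute-force preimage search costs about 2^298 evaluations.
Step 3: Security level = 298 bits.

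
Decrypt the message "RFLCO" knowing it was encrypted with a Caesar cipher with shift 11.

Step 1: Reverse the shift by subtracting 11 from each letter position.
  R (position 17) -> position (17-11) mod 26 = 6 -> G
  F (position 5) -> position (5-11) mod 26 = 20 -> U
  L (position 11) -> position (11-11) mod 26 = 0 -> A
  C (position 2) -> position (2-11) mod 26 = 17 -> R
  O (position 14) -> position (14-11) mod 26 = 3 -> D
Decrypted message: GUARD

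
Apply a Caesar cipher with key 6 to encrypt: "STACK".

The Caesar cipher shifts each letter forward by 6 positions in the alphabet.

Step 1: For each letter, shift forward by 6 positions (mod 26).
  S (position 18) -> position (18+6) mod 26 = 24 -> Y
  T (position 19) -> position (19+6) mod 26 = 25 -> Z
  A (position 0) -> position (0+6) mod 26 = 6 -> G
  C (position 2) -> position (2+6) mod 26 = 8 -> I
  K (position 10) -> position (10+6) mod 26 = 16 -> Q
Result: YZGIQ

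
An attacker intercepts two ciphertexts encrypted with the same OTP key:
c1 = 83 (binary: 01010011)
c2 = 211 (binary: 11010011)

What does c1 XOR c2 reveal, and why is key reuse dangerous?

Step 1: c1 XOR c2 = (m1 XOR k) XOR (m2 XOR k).
Step 2: By XOR associativity/commutativity: = m1 XOR m2 XOR k XOR k = m1 XOR m2.
Step 3: 01010011 XOR 11010011 = 10000000 = 128.
Step 4: The key cancels out! An attacker learns m1 XOR m2 = 128, revealing the relationship between plaintexts.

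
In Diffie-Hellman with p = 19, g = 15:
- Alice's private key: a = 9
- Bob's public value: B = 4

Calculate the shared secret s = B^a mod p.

Step 1: s = B^a mod p = 4^9 mod 19.
  4^1 mod 19 = 4
  4^2 mod 19 = (4 * 4) mod 19 = 16
  4^3 mod 19 = (16 * 4) mod 19 = 7
  4^4 mod 19 = (7 * 4) mod 19 = 9
  4^5 mod 19 = (9 * 4) mod 19 = 17
  4^6 mod 19 = (17 * 4) mod 19 = 11
  4^7 mod 19 = (11 * 4) mod 19 = 6
  4^8 mod 19 = (6 * 4) mod 19 = 5
  4^9 mod 19 = (5 * 4) mod 19 = 1
Result: shared secret = 1.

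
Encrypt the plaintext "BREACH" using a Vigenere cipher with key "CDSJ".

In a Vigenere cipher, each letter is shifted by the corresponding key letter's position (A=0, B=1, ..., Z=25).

Step 1: Repeat key to match plaintext length:
  Plaintext: BREACH
  Key:       CDSJCD
Step 2: Encrypt each letter:
  B(1) + C(2) = (1+2) mod 26 = 3 = D
  R(17) + D(3) = (17+3) mod 26 = 20 = U
  E(4) + S(18) = (4+18) mod 26 = 22 = W
  A(0) + J(9) = (0+9) mod 26 = 9 = J
  C(2) + C(2) = (2+2) mod 26 = 4 = E
  H(7) + D(3) = (7+3) mod 26 = 10 = K
Ciphertext: DUWJEK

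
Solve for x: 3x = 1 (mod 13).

Step 1: We need x such that 3 * x = 1 (mod 13).
Step 2: Using the extended Euclidean algorithm or trial:
  3 * 9 = 27 = 2 * 13 + 1.
Step 3: Since 27 mod 13 = 1, the inverse is x = 9.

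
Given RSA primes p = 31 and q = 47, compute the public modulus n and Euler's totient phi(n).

Step 1: n = p * q = 31 * 47 = 1457.
Step 2: phi(n) = (p-1)(q-1) = 30 * 46 = 1380.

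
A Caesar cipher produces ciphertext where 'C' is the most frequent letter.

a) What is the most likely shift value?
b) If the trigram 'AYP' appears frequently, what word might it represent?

Step 1: In English, 'E' is the most frequent letter (12.7%).
Step 2: The most frequent ciphertext letter is 'C' (position 2).
Step 3: Shift = (2 - 4) mod 26 = 24.
Step 4: Decrypt 'AYP' by shifting back 24:
  A -> C
  Y -> A
  P -> R
Step 5: 'AYP' decrypts to 'CAR'.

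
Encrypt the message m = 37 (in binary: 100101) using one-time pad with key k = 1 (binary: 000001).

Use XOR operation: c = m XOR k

Step 1: Write out the XOR operation bit by bit:
  Message: 100101
  Key:     000001
  XOR:     100100
Step 2: Convert to decimal: 100100 = 36.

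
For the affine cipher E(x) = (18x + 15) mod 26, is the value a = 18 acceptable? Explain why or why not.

Step 1: Compute gcd(18, 26).
Step 2: gcd(18, 26) = 2.
Since gcd = 2 != 1, 18 shares a common factor with 26, so it cannot be used.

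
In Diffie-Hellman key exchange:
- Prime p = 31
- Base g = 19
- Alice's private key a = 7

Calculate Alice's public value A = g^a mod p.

Step 1: A = g^a mod p = 19^7 mod 31.
  19^1 mod 31 = 19
  19^2 mod 31 = (19 * 19) mod 31 = 20
  19^3 mod 31 = (20 * 19) mod 31 = 8
  19^4 mod 31 = (8 * 19) mod 31 = 28
  19^5 mod 31 = (28 * 19) mod 31 = 5
  19^6 mod 31 = (5 * 19) mod 31 = 2
  19^7 mod 31 = (2 * 19) mod 31 = 7
Result: A = 7.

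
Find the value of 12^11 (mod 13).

Step 1: Compute 12^11 mod 13 step by step, reducing modulo 13 at each step.
  12^1 mod 13 = 12
  12^2 mod 13 = (12 * 12) mod 13 = 1
  12^3 mod 13 = (1 * 12) mod 13 = 12
  12^4 mod 13 = (12 * 12) mod 13 = 1
  12^5 mod 13 = (1 * 12) mod 13 = 12
  12^6 mod 13 = (12 * 12) mod 13 = 1
  12^7 mod 13 = (1 * 12) mod 13 = 12
  12^8 mod 13 = (12 * 12) mod 13 = 1
  12^9 mod 13 = (1 * 12) mod 13 = 12
  12^10 mod 13 = (12 * 12) mod 13 = 1
  12^11 mod 13 = (1 * 12) mod 13 = 12
Step 2: Result = 12.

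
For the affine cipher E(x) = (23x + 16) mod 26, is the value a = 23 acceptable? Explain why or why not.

Step 1: Compute gcd(23, 26).
Step 2: gcd(23, 26) = 1.
Since gcd = 1, 23 is coprime with 26, so it is a valid key.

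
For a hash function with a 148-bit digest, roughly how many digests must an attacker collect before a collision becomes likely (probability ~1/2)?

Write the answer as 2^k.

Step 1: The birthday paradox gives collision probability ~50% after sqrt(2^n) = 2^(n/2) hashes.
Step 2: For 148-bit output: 2^(148/2) = 2^74.
Step 3: Approximately 2^74 hash computations needed.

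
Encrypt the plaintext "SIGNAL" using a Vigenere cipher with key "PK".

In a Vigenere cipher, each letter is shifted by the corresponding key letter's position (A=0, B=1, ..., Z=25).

Step 1: Repeat key to match plaintext length:
  Plaintext: SIGNAL
  Key:       PKPKPK
Step 2: Encrypt each letter:
  S(18) + P(15) = (18+15) mod 26 = 7 = H
  I(8) + K(10) = (8+10) mod 26 = 18 = S
  G(6) + P(15) = (6+15) mod 26 = 21 = V
  N(13) + K(10) = (13+10) mod 26 = 23 = X
  A(0) + P(15) = (0+15) mod 26 = 15 = P
  L(11) + K(10) = (11+10) mod 26 = 21 = V
Ciphertext: HSVXPV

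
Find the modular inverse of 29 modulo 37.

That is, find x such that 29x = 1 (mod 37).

Step 1: We need x such that 29 * x = 1 (mod 37).
Step 2: Using the extended Euclidean algorithm or trial:
  29 * 23 = 667 = 18 * 37 + 1.
Step 3: Since 667 mod 37 = 1, the inverse is x = 23.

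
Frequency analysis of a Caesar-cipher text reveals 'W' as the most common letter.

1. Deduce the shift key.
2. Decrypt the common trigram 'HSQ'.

Step 1: In English, 'E' is the most frequent letter (12.7%).
Step 2: The most frequent ciphertext letter is 'W' (position 22).
Step 3: Shift = (22 - 4) mod 26 = 18.
Step 4: Decrypt 'HSQ' by shifting back 18:
  H -> P
  S -> A
  Q -> Y
Step 5: 'HSQ' decrypts to 'PAY'.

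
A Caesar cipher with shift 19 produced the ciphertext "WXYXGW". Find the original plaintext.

Step 1: Reverse the shift by subtracting 19 from each letter position.
  W (position 22) -> position (22-19) mod 26 = 3 -> D
  X (position 23) -> position (23-19) mod 26 = 4 -> E
  Y (position 24) -> position (24-19) mod 26 = 5 -> F
  X (position 23) -> position (23-19) mod 26 = 4 -> E
  G (position 6) -> position (6-19) mod 26 = 13 -> N
  W (position 22) -> position (22-19) mod 26 = 3 -> D
Decrypted message: DEFEND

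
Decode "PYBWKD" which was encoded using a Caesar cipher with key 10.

Step 1: Reverse the shift by subtracting 10 from each letter position.
  P (position 15) -> position (15-10) mod 26 = 5 -> F
  Y (position 24) -> position (24-10) mod 26 = 14 -> O
  B (position 1) -> position (1-10) mod 26 = 17 -> R
  W (position 22) -> position (22-10) mod 26 = 12 -> M
  K (position 10) -> position (10-10) mod 26 = 0 -> A
  D (position 3) -> position (3-10) mod 26 = 19 -> T
Decrypted message: FORMAT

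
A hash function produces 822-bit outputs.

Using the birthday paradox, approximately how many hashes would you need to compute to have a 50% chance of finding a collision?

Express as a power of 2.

Step 1: The birthday paradox gives collision probability ~50% after sqrt(2^n) = 2^(n/2) hashes.
Step 2: For 822-bit output: 2^(822/2) = 2^411.
Step 3: Approximately 2^411 hash computations needed.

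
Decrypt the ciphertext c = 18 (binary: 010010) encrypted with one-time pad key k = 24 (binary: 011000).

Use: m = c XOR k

Step 1: XOR ciphertext with key:
  Ciphertext: 010010
  Key:        011000
  XOR:        001010
Step 2: Plaintext = 001010 = 10 in decimal.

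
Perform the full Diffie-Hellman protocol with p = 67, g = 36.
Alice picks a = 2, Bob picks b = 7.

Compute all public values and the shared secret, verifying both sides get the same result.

Step 1: A = g^a mod p = 36^2 mod 67 = 23.
Step 2: B = g^b mod p = 36^7 mod 67 = 33.
Step 3: Alice computes s = B^a mod p = 33^2 mod 67 = 17.
Step 4: Bob computes s = A^b mod p = 23^7 mod 67 = 17.
Both sides agree: shared secret = 17.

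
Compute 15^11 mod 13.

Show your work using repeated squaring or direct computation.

Step 1: Compute 15^11 mod 13 step by step, reducing modulo 13 at each step.
  15^1 mod 13 = 2
  15^2 mod 13 = (2 * 15) mod 13 = 4
  15^3 mod 13 = (4 * 15) mod 13 = 8
  15^4 mod 13 = (8 * 15) mod 13 = 3
  15^5 mod 13 = (3 * 15) mod 13 = 6
  15^6 mod 13 = (6 * 15) mod 13 = 12
  15^7 mod 13 = (12 * 15) mod 13 = 11
  15^8 mod 13 = (11 * 15) mod 13 = 9
  15^9 mod 13 = (9 * 15) mod 13 = 5
  15^10 mod 13 = (5 * 15) mod 13 = 10
  15^11 mod 13 = (10 * 15) mod 13 = 7
Step 2: Result = 7.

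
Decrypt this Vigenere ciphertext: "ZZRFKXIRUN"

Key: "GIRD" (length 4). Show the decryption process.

Step 1: Key 'GIRD' has length 4. Extended key: GIRDGIRDGI
Step 2: Decrypt each position:
  Z(25) - G(6) = 19 = T
  Z(25) - I(8) = 17 = R
  R(17) - R(17) = 0 = A
  F(5) - D(3) = 2 = C
  K(10) - G(6) = 4 = E
  X(23) - I(8) = 15 = P
  I(8) - R(17) = 17 = R
  R(17) - D(3) = 14 = O
  U(20) - G(6) = 14 = O
  N(13) - I(8) = 5 = F
Plaintext: TRACEPROOF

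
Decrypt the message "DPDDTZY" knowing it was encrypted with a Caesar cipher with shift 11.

Step 1: Reverse the shift by subtracting 11 from each letter position.
  D (position 3) -> position (3-11) mod 26 = 18 -> S
  P (position 15) -> position (15-11) mod 26 = 4 -> E
  D (position 3) -> position (3-11) mod 26 = 18 -> S
  D (position 3) -> position (3-11) mod 26 = 18 -> S
  T (position 19) -> position (19-11) mod 26 = 8 -> I
  Z (position 25) -> position (25-11) mod 26 = 14 -> O
  Y (position 24) -> position (24-11) mod 26 = 13 -> N
Decrypted message: SESSION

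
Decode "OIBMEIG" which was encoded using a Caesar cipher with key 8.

Step 1: Reverse the shift by subtracting 8 from each letter position.
  O (position 14) -> position (14-8) mod 26 = 6 -> G
  I (position 8) -> position (8-8) mod 26 = 0 -> A
  B (position 1) -> position (1-8) mod 26 = 19 -> T
  M (position 12) -> position (12-8) mod 26 = 4 -> E
  E (position 4) -> position (4-8) mod 26 = 22 -> W
  I (position 8) -> position (8-8) mod 26 = 0 -> A
  G (position 6) -> position (6-8) mod 26 = 24 -> Y
Decrypted message: GATEWAY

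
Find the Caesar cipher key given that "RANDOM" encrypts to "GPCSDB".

Step 1: Compare first letters: R (position 17) -> G (position 6).
Step 2: Shift = (6 - 17) mod 26 = 15.
The shift value is 15.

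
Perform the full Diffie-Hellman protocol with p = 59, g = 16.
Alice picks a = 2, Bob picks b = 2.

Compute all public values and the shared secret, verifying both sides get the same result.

Step 1: A = g^a mod p = 16^2 mod 59 = 20.
Step 2: B = g^b mod p = 16^2 mod 59 = 20.
Step 3: Alice computes s = B^a mod p = 20^2 mod 59 = 46.
Step 4: Bob computes s = A^b mod p = 20^2 mod 59 = 46.
Both sides agree: shared secret = 46.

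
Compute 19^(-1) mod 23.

Step 1: We need x such that 19 * x = 1 (mod 23).
Step 2: Using the extended Euclidean algorithm or trial:
  19 * 17 = 323 = 14 * 23 + 1.
Step 3: Since 323 mod 23 = 1, the inverse is x = 17.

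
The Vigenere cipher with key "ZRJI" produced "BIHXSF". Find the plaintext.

Step 1: Extend key: ZRJIZR
Step 2: Decrypt each letter (c - k) mod 26:
  B(1) - Z(25) = (1-25) mod 26 = 2 = C
  I(8) - R(17) = (8-17) mod 26 = 17 = R
  H(7) - J(9) = (7-9) mod 26 = 24 = Y
  X(23) - I(8) = (23-8) mod 26 = 15 = P
  S(18) - Z(25) = (18-25) mod 26 = 19 = T
  F(5) - R(17) = (5-17) mod 26 = 14 = O
Plaintext: CRYPTO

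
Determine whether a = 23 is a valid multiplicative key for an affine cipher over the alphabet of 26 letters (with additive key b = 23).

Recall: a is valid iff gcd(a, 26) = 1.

Step 1: Compute gcd(23, 26).
Step 2: gcd(23, 26) = 1.
Since gcd = 1, 23 is coprime with 26, so it is a valid key.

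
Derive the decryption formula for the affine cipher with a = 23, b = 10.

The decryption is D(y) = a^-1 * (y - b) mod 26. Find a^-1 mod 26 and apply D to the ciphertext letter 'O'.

Step 1: Find a^-1, the modular inverse of 23 mod 26.
Step 2: We need 23 * a^-1 = 1 (mod 26).
Step 3: 23 * 17 = 391 = 15 * 26 + 1, so a^-1 = 17.
Step 4: D(y) = 17(y - 10) mod 26.
Step 5: Apply to 'O' (y = 14): D(14) = 17 * (14 - 10) mod 26 = 17 * 4 mod 26 = 16 -> 'Q'.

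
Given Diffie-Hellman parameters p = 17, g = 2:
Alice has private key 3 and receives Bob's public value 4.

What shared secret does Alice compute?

Step 1: s = B^a mod p = 4^3 mod 17.
  4^1 mod 17 = 4
  4^2 mod 17 = (4 * 4) mod 17 = 16
  4^3 mod 17 = (16 * 4) mod 17 = 13
Result: shared secret = 13.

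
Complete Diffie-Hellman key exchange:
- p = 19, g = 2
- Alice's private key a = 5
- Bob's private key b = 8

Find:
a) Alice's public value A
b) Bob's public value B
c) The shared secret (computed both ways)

Step 1: A = g^a mod p = 2^5 mod 19 = 13.
Step 2: B = g^b mod p = 2^8 mod 19 = 9.
Step 3: Alice computes s = B^a mod p = 9^5 mod 19 = 16.
Step 4: Bob computes s = A^b mod p = 13^8 mod 19 = 16.
Both sides agree: shared secret = 16.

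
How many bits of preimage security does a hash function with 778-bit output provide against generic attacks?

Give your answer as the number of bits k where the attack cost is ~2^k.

Step 1: The hash has a 778-bit output.
Step 2: Preimage resistance means: given a digest h(x), it should be infeasible to find any input that hashes to it.
With a 778-bit output there are 2^778 possible digests, so a generic brute-force preimage search costs about 2^778 evaluations.
Step 3: Security level = 778 bits.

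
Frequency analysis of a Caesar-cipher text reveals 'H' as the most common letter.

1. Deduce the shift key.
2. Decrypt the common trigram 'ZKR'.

Step 1: In English, 'E' is the most frequent letter (12.7%).
Step 2: The most frequent ciphertext letter is 'H' (position 7).
Step 3: Shift = (7 - 4) mod 26 = 3.
Step 4: Decrypt 'ZKR' by shifting back 3:
  Z -> W
  K -> H
  R -> O
Step 5: 'ZKR' decrypts to 'WHO'.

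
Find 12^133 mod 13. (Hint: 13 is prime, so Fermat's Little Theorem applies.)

Step 1: Since 13 is prime, by Fermat's Little Theorem: 12^12 = 1 (mod 13).
Step 2: Reduce exponent: 133 mod 12 = 1.
Step 3: So 12^133 = 12^1 (mod 13).
Step 4: 12^1 mod 13 = 12.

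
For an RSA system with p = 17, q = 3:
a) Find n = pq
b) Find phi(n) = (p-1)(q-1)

Step 1: n = p * q = 17 * 3 = 51.
Step 2: phi(n) = (p-1)(q-1) = 16 * 2 = 32.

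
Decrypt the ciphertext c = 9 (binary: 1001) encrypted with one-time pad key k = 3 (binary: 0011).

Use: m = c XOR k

Step 1: XOR ciphertext with key:
  Ciphertext: 1001
  Key:        0011
  XOR:        1010
Step 2: Plaintext = 1010 = 10 in decimal.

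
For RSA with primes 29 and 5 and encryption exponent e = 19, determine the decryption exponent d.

Step 1: n = 29 * 5 = 145.
Step 2: phi(n) = 28 * 4 = 112.
Step 3: Find d such that 19 * d = 1 (mod 112).
Step 4: d = 19^(-1) mod 112 = 59.
Verification: 19 * 59 = 1121 = 10 * 112 + 1.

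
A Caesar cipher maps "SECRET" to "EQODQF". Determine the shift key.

Step 1: Compare first letters: S (position 18) -> E (position 4).
Step 2: Shift = (4 - 18) mod 26 = 12.
The shift value is 12.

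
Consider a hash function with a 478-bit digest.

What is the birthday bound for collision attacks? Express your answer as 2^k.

Step 1: The birthday paradox gives collision probability ~50% after sqrt(2^n) = 2^(n/2) hashes.
Step 2: For 478-bit output: 2^(478/2) = 2^239.
Step 3: Approximately 2^239 hash computations needed.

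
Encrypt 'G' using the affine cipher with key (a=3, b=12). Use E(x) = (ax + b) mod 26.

Step 1: Convert 'G' to number: x = 6.
Step 2: E(6) = (3 * 6 + 12) mod 26 = 30 mod 26 = 4.
Step 3: Convert 4 back to letter: E.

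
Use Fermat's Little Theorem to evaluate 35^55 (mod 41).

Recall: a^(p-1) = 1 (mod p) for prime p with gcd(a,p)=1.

Step 1: Since 41 is prime, by Fermat's Little Theorem: 35^40 = 1 (mod 41).
Step 2: Reduce exponent: 55 mod 40 = 15.
Step 3: So 35^55 = 35^15 (mod 41).
Step 4: 35^15 mod 41 = 38.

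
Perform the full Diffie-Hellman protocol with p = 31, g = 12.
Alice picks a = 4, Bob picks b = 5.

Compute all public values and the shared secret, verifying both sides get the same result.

Step 1: A = g^a mod p = 12^4 mod 31 = 28.
Step 2: B = g^b mod p = 12^5 mod 31 = 26.
Step 3: Alice computes s = B^a mod p = 26^4 mod 31 = 5.
Step 4: Bob computes s = A^b mod p = 28^5 mod 31 = 5.
Both sides agree: shared secret = 5.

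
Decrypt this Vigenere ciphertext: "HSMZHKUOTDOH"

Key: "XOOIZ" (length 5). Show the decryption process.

Step 1: Key 'XOOIZ' has length 5. Extended key: XOOIZXOOIZXO
Step 2: Decrypt each position:
  H(7) - X(23) = 10 = K
  S(18) - O(14) = 4 = E
  M(12) - O(14) = 24 = Y
  Z(25) - I(8) = 17 = R
  H(7) - Z(25) = 8 = I
  K(10) - X(23) = 13 = N
  U(20) - O(14) = 6 = G
  O(14) - O(14) = 0 = A
  T(19) - I(8) = 11 = L
  D(3) - Z(25) = 4 = E
  O(14) - X(23) = 17 = R
  H(7) - O(14) = 19 = T
Plaintext: KEYRINGALERT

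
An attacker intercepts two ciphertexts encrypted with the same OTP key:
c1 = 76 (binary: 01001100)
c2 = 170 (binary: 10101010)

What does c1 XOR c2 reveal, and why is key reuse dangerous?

Step 1: c1 XOR c2 = (m1 XOR k) XOR (m2 XOR k).
Step 2: By XOR associativity/commutativity: = m1 XOR m2 XOR k XOR k = m1 XOR m2.
Step 3: 01001100 XOR 10101010 = 11100110 = 230.
Step 4: The key cancels out! An attacker learns m1 XOR m2 = 230, revealing the relationship between plaintexts.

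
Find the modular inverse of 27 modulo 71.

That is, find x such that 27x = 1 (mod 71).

Step 1: We need x such that 27 * x = 1 (mod 71).
Step 2: Using the extended Euclidean algorithm or trial:
  27 * 50 = 1350 = 19 * 71 + 1.
Step 3: Since 1350 mod 71 = 1, the inverse is x = 50.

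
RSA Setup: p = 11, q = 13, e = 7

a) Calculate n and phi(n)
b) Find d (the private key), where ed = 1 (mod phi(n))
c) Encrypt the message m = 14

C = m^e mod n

Step 1: n = 11 * 13 = 143.
Step 2: phi(n) = (11-1)(13-1) = 10 * 12 = 120.
Step 3: Find d = 7^(-1) mod 120 = 103.
  Verify: 7 * 103 = 721 = 1 (mod 120).
Step 4: C = 14^7 mod 143 = 53.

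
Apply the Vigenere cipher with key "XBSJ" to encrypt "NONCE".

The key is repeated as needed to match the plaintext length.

Step 1: Repeat key to match plaintext length:
  Plaintext: NONCE
  Key:       XBSJX
Step 2: Encrypt each letter:
  N(13) + X(23) = (13+23) mod 26 = 10 = K
  O(14) + B(1) = (14+1) mod 26 = 15 = P
  N(13) + S(18) = (13+18) mod 26 = 5 = F
  C(2) + J(9) = (2+9) mod 26 = 11 = L
  E(4) + X(23) = (4+23) mod 26 = 1 = B
Ciphertext: KPFLB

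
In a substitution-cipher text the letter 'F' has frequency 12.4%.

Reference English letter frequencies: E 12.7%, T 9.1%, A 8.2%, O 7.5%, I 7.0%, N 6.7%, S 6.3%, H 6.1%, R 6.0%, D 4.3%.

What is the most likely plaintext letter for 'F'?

Step 1: The observed frequency is 12.4%.
Step 2: Compare with English frequencies:
  E: 12.7% (difference: 0.3%) <-- closest
  T: 9.1% (difference: 3.3%)
  A: 8.2% (difference: 4.2%)
  O: 7.5% (difference: 4.9%)
  I: 7.0% (difference: 5.4%)
  N: 6.7% (difference: 5.7%)
  S: 6.3% (difference: 6.1%)
  H: 6.1% (difference: 6.3%)
  R: 6.0% (difference: 6.4%)
  D: 4.3% (difference: 8.1%)
Step 3: 'F' most likely represents 'E' (frequency 12.7%).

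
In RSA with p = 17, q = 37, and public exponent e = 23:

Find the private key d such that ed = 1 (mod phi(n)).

Step 1: n = 17 * 37 = 629.
Step 2: phi(n) = 16 * 36 = 576.
Step 3: Find d such that 23 * d = 1 (mod 576).
Step 4: d = 23^(-1) mod 576 = 551.
Verification: 23 * 551 = 12673 = 22 * 576 + 1.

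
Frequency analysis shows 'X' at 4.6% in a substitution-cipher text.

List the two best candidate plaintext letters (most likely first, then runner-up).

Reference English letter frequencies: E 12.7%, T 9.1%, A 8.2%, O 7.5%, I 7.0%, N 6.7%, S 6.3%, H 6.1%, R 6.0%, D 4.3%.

Step 1: Observed frequency of 'X' is 4.6%.
Step 2: Compute distances to each reference frequency and sort:
  D (4.3%): difference = 0.3% <-- BEST
  R (6.0%): difference = 1.4% <-- RUNNER-UP
  H (6.1%): difference = 1.5%
  S (6.3%): difference = 1.7%
  N (6.7%): difference = 2.1%
Step 3: Most likely is 'D' (4.3%, diff 0.3%); second most likely is 'R' (6.0%, diff 1.4%).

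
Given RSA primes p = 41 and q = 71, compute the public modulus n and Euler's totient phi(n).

Step 1: n = p * q = 41 * 71 = 2911.
Step 2: phi(n) = (p-1)(q-1) = 40 * 70 = 2800.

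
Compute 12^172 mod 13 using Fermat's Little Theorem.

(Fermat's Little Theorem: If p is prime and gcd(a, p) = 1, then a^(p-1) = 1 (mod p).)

Step 1: Since 13 is prime, by Fermat's Little Theorem: 12^12 = 1 (mod 13).
Step 2: Reduce exponent: 172 mod 12 = 4.
Step 3: So 12^172 = 12^4 (mod 13).
Step 4: 12^4 mod 13 = 1.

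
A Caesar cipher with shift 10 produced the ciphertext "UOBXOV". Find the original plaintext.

Step 1: Reverse the shift by subtracting 10 from each letter position.
  U (position 20) -> position (20-10) mod 26 = 10 -> K
  O (position 14) -> position (14-10) mod 26 = 4 -> E
  B (position 1) -> position (1-10) mod 26 = 17 -> R
  X (position 23) -> position (23-10) mod 26 = 13 -> N
  O (position 14) -> position (14-10) mod 26 = 4 -> E
  V (position 21) -> position (21-10) mod 26 = 11 -> L
Decrypted message: KERNEL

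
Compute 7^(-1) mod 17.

Step 1: We need x such that 7 * x = 1 (mod 17).
Step 2: Using the extended Euclidean algorithm or trial:
  7 * 5 = 35 = 2 * 17 + 1.
Step 3: Since 35 mod 17 = 1, the inverse is x = 5.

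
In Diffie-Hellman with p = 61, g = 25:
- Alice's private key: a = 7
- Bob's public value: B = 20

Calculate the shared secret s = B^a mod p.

Step 1: s = B^a mod p = 20^7 mod 61.
  20^1 mod 61 = 20
  20^2 mod 61 = (20 * 20) mod 61 = 34
  20^3 mod 61 = (34 * 20) mod 61 = 9
  20^4 mod 61 = (9 * 20) mod 61 = 58
  20^5 mod 61 = (58 * 20) mod 61 = 1
  20^6 mod 61 = (1 * 20) mod 61 = 20
  20^7 mod 61 = (20 * 20) mod 61 = 34
Result: shared secret = 34.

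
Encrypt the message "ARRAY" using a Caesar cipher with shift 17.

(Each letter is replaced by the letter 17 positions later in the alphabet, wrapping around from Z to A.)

Step 1: For each letter, shift forward by 17 positions (mod 26).
  A (position 0) -> position (0+17) mod 26 = 17 -> R
  R (position 17) -> position (17+17) mod 26 = 8 -> I
  R (position 17) -> position (17+17) mod 26 = 8 -> I
  A (position 0) -> position (0+17) mod 26 = 17 -> R
  Y (position 24) -> position (24+17) mod 26 = 15 -> P
Result: RIIRP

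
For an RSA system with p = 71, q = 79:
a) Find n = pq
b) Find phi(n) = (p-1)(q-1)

Step 1: n = p * q = 71 * 79 = 5609.
Step 2: phi(n) = (p-1)(q-1) = 70 * 78 = 5460.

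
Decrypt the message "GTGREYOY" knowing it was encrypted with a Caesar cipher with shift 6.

Step 1: Reverse the shift by subtracting 6 from each letter position.
  G (position 6) -> position (6-6) mod 26 = 0 -> A
  T (position 19) -> position (19-6) mod 26 = 13 -> N
  G (position 6) -> position (6-6) mod 26 = 0 -> A
  R (position 17) -> position (17-6) mod 26 = 11 -> L
  E (position 4) -> position (4-6) mod 26 = 24 -> Y
  Y (position 24) -> position (24-6) mod 26 = 18 -> S
  O (position 14) -> position (14-6) mod 26 = 8 -> I
  Y (position 24) -> position (24-6) mod 26 = 18 -> S
Decrypted message: ANALYSIS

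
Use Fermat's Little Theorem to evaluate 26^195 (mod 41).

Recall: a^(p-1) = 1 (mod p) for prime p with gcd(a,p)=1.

Step 1: Since 41 is prime, by Fermat's Little Theorem: 26^40 = 1 (mod 41).
Step 2: Reduce exponent: 195 mod 40 = 35.
Step 3: So 26^195 = 26^35 (mod 41).
Step 4: 26^35 mod 41 = 38.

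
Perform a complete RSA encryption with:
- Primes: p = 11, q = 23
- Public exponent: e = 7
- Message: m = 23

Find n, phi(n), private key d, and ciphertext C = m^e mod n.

Step 1: n = 11 * 23 = 253.
Step 2: phi(n) = (11-1)(23-1) = 10 * 22 = 220.
Step 3: Find d = 7^(-1) mod 220 = 63.
  Verify: 7 * 63 = 441 = 1 (mod 220).
Step 4: C = 23^7 mod 253 = 23.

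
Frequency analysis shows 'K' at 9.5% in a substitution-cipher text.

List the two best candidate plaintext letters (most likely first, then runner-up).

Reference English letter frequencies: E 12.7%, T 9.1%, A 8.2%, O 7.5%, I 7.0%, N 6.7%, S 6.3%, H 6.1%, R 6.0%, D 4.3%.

Step 1: Observed frequency of 'K' is 9.5%.
Step 2: Compute distances to each reference frequency and sort:
  T (9.1%): difference = 0.4% <-- BEST
  A (8.2%): difference = 1.3% <-- RUNNER-UP
  O (7.5%): difference = 2.0%
  I (7.0%): difference = 2.5%
  N (6.7%): difference = 2.8%
Step 3: Most likely is 'T' (9.1%, diff 0.4%); second most likely is 'A' (8.2%, diff 1.3%).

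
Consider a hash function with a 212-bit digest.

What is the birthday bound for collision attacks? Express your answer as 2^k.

Step 1: The birthday paradox gives collision probability ~50% after sqrt(2^n) = 2^(n/2) hashes.
Step 2: For 212-bit output: 2^(212/2) = 2^106.
Step 3: Approximately 2^106 hash computations needed.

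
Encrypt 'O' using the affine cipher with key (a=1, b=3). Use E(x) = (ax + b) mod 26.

Step 1: Convert 'O' to number: x = 14.
Step 2: E(14) = (1 * 14 + 3) mod 26 = 17 mod 26 = 17.
Step 3: Convert 17 back to letter: R.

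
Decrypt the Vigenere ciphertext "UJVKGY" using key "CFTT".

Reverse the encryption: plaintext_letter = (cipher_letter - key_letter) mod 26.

Step 1: Extend key: CFTTCF
Step 2: Decrypt each letter (c - k) mod 26:
  U(20) - C(2) = (20-2) mod 26 = 18 = S
  J(9) - F(5) = (9-5) mod 26 = 4 = E
  V(21) - T(19) = (21-19) mod 26 = 2 = C
  K(10) - T(19) = (10-19) mod 26 = 17 = R
  G(6) - C(2) = (6-2) mod 26 = 4 = E
  Y(24) - F(5) = (24-5) mod 26 = 19 = T
Plaintext: SECRET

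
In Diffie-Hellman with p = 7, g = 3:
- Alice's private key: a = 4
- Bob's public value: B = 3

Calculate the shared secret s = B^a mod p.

Step 1: s = B^a mod p = 3^4 mod 7.
  3^1 mod 7 = 3
  3^2 mod 7 = (3 * 3) mod 7 = 2
  3^3 mod 7 = (2 * 3) mod 7 = 6
  3^4 mod 7 = (6 * 3) mod 7 = 4
Result: shared secret = 4.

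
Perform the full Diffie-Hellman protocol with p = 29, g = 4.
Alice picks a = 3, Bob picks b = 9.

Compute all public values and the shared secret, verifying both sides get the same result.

Step 1: A = g^a mod p = 4^3 mod 29 = 6.
Step 2: B = g^b mod p = 4^9 mod 29 = 13.
Step 3: Alice computes s = B^a mod p = 13^3 mod 29 = 22.
Step 4: Bob computes s = A^b mod p = 6^9 mod 29 = 22.
Both sides agree: shared secret = 22.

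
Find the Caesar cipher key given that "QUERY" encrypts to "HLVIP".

Step 1: Compare first letters: Q (position 16) -> H (position 7).
Step 2: Shift = (7 - 16) mod 26 = 17.
The shift value is 17.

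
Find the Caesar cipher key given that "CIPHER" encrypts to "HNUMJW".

Step 1: Compare first letters: C (position 2) -> H (position 7).
Step 2: Shift = (7 - 2) mod 26 = 5.
The shift value is 5.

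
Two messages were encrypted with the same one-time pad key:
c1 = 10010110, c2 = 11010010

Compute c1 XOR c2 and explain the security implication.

Step 1: c1 XOR c2 = (m1 XOR k) XOR (m2 XOR k).
Step 2: By XOR associativity/commutativity: = m1 XOR m2 XOR k XOR k = m1 XOR m2.
Step 3: 10010110 XOR 11010010 = 01000100 = 68.
Step 4: The key cancels out! An attacker learns m1 XOR m2 = 68, revealing the relationship between plaintexts.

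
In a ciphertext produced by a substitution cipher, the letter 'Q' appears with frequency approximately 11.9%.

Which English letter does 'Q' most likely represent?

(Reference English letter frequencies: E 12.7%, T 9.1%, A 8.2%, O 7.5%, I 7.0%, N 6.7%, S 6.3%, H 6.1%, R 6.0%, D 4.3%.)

Step 1: The observed frequency is 11.9%.
Step 2: Compare with English frequencies:
  E: 12.7% (difference: 0.8%) <-- closest
  T: 9.1% (difference: 2.8%)
  A: 8.2% (difference: 3.7%)
  O: 7.5% (difference: 4.4%)
  I: 7.0% (difference: 4.9%)
  N: 6.7% (difference: 5.2%)
  S: 6.3% (difference: 5.6%)
  H: 6.1% (difference: 5.8%)
  R: 6.0% (difference: 5.9%)
  D: 4.3% (difference: 7.6%)
Step 3: 'Q' most likely represents 'E' (frequency 12.7%).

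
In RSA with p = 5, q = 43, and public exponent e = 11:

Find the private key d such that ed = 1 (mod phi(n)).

Step 1: n = 5 * 43 = 215.
Step 2: phi(n) = 4 * 42 = 168.
Step 3: Find d such that 11 * d = 1 (mod 168).
Step 4: d = 11^(-1) mod 168 = 107.
Verification: 11 * 107 = 1177 = 7 * 168 + 1.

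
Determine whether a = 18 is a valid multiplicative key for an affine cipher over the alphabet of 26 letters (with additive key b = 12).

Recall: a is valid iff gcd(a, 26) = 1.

Step 1: Compute gcd(18, 26).
Step 2: gcd(18, 26) = 2.
Since gcd = 2 != 1, 18 shares a common factor with 26, so it cannot be used.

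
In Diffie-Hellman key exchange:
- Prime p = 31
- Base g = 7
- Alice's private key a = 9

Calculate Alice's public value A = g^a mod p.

Step 1: A = g^a mod p = 7^9 mod 31.
  7^1 mod 31 = 7
  7^2 mod 31 = (7 * 7) mod 31 = 18
  7^3 mod 31 = (18 * 7) mod 31 = 2
  7^4 mod 31 = (2 * 7) mod 31 = 14
  7^5 mod 31 = (14 * 7) mod 31 = 5
  7^6 mod 31 = (5 * 7) mod 31 = 4
  7^7 mod 31 = (4 * 7) mod 31 = 28
  7^8 mod 31 = (28 * 7) mod 31 = 10
  7^9 mod 31 = (10 * 7) mod 31 = 8
Result: A = 8.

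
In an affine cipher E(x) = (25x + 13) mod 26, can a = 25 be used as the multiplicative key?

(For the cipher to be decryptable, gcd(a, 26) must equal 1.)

Step 1: Compute gcd(25, 26).
Step 2: gcd(25, 26) = 1.
Since gcd = 1, 25 is coprime with 26, so it is a valid key.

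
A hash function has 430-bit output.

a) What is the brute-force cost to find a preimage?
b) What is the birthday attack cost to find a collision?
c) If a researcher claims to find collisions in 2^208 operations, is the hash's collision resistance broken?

Step 1: Preimage resistance requires brute-force of 2^430 operations.
Step 2: Collision resistance (birthday bound) = 2^(430/2) = 2^215.
Step 3: The claimed attack costs 2^208 operations.
Step 4: Since 2^208 < 2^215, the claimed attack beats the generic birthday bound, so collision resistance is broken.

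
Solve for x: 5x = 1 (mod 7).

Step 1: We need x such that 5 * x = 1 (mod 7).
Step 2: Using the extended Euclidean algorithm or trial:
  5 * 3 = 15 = 2 * 7 + 1.
Step 3: Since 15 mod 7 = 1, the inverse is x = 3.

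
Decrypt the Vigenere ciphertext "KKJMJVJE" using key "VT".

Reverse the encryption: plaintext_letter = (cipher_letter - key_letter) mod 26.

Step 1: Extend key: VTVTVTVT
Step 2: Decrypt each letter (c - k) mod 26:
  K(10) - V(21) = (10-21) mod 26 = 15 = P
  K(10) - T(19) = (10-19) mod 26 = 17 = R
  J(9) - V(21) = (9-21) mod 26 = 14 = O
  M(12) - T(19) = (12-19) mod 26 = 19 = T
  J(9) - V(21) = (9-21) mod 26 = 14 = O
  V(21) - T(19) = (21-19) mod 26 = 2 = C
  J(9) - V(21) = (9-21) mod 26 = 14 = O
  E(4) - T(19) = (4-19) mod 26 = 11 = L
Plaintext: PROTOCOL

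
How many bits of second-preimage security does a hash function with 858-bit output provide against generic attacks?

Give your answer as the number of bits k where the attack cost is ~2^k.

Step 1: The hash has a 858-bit output.
Step 2: Second-preimage resistance means: given a specific input x, it should be infeasible to find a different y with h(y) = h(x).
With a 858-bit output, a generic search for a second preimage costs about 2^858 evaluations (each trial matches the fixed target with probability 2^-858).
Step 3: Security level = 858 bits.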